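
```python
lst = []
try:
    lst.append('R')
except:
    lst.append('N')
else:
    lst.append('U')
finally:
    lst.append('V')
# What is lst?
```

Step-by-step execution trace:
1. try: `lst.append('R')` → lst = ['R']. No exception raised.
2. `except` is skipped.
3. `else` runs: `lst.append('U')` → lst = ['R', 'U'].
4. `finally` always runs: `lst.append('V')` → lst = ['R', 'U', 'V'].
Result: ['R', 'U', 'V']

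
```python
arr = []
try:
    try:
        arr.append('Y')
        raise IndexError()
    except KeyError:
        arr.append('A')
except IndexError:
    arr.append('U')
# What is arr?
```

Step-by-step execution trace:
1. Inner try: `arr.append('Y')` → arr = ['Y'].
2. `raise IndexError()` raises IndexError.
3. Inner `except KeyError` does not match IndexError; exception propagates to outer try.
4. Outer `except IndexError` matches → `arr.append('U')` → arr = ['Y', 'U'].
Result: ['Y', 'U']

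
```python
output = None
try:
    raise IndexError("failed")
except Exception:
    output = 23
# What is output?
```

Step-by-step execution trace:
1. `raise IndexError(...)` raises IndexError.
2. `except Exception` matches (IndexError is a subclass of Exception) → output = 23.
Result: 23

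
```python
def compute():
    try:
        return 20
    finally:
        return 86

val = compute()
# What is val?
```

Step-by-step execution trace:
1. `compute()` enters try: `return 20` sets pending return value 20.
2. Before returning, `finally: return 86` runs and overrides the pending return.
3. compute() returns 86 → val = 86.
Result: 86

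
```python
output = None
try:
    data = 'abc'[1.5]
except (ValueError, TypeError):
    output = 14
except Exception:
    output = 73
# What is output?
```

Step-by-step execution trace:
1. `data = 'abc'[1.5]` raises TypeError.
2. `except (ValueError, TypeError)` matches (TypeError is in the tuple) → output = 14.
3. `except Exception` is not reached.
Result: 14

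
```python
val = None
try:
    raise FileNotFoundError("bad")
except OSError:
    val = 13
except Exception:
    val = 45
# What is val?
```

Step-by-step execution trace:
1. `raise FileNotFoundError(...)` raises FileNotFoundError.
2. `except OSError` matches (FileNotFoundError is a subclass of OSError) → val = 13.
3. `except Exception` is not reached.
Result: 13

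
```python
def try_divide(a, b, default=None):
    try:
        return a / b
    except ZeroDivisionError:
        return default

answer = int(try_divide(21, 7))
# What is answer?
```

Step-by-step execution trace:
1. `try_divide(21, 7)` enters try: `return 21 / 7` → returns 3.0. No exception raised.
2. `except ZeroDivisionError` is skipped.
3. `int(3.0)` → 3 → answer = 3.
Result: 3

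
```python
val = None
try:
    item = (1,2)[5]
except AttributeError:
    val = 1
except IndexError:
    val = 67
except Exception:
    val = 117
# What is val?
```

Step-by-step execution trace:
1. `item = (1,2)[5]` raises IndexError.
2. `except AttributeError` does not match IndexError; skipped.
3. `except IndexError` matches → val = 67.
4. Remaining except clauses are skipped.
Result: 67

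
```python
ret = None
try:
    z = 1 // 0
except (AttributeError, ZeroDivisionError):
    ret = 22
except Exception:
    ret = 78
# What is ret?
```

Step-by-step execution trace:
1. `z = 1 // 0` raises ZeroDivisionError.
2. `except (AttributeError, ZeroDivisionError)` matches (ZeroDivisionError is in the tuple) → ret = 22.
3. `except Exception` is not reached.
Result: 22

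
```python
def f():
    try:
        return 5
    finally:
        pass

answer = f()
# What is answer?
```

Step-by-step execution trace:
1. `f()` enters try: `return 5` sets pending return value 5.
2. Before returning, `finally: pass` runs (no effect).
3. f() returns 5 → answer = 5.
Result: 5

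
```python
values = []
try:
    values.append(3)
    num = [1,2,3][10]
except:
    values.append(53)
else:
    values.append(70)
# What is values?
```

Step-by-step execution trace:
1. try: `values.append(3)` → values = [3].
2. `num = [1,2,3][10]` raises IndexError.
3. bare `except` matches → `values.append(53)` → values = [3, 53].
4. `else` is skipped (an exception was raised).
Result: [3, 53]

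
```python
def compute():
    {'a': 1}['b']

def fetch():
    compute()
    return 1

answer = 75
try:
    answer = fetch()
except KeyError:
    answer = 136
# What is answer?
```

Step-by-step execution trace:
1. answer starts at 75.
2. try: `fetch()` calls `compute()`.
3. `compute()` evaluates `{'a': 1}['b']`, which raises KeyError; it propagates through fetch (uncaught).
4. `return 1` in fetch is not reached; the assignment to answer does not complete.
5. `except KeyError` matches → answer = 136.
Result: 136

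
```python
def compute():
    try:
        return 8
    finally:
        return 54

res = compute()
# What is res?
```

Step-by-step execution trace:
1. `compute()` enters try: `return 8` sets pending return value 8.
2. Before returning, `finally: return 54` runs and overrides the pending return.
3. compute() returns 54 → res = 54.
Result: 54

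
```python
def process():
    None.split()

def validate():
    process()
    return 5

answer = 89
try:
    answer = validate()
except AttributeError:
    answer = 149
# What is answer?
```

Step-by-step execution trace:
1. answer starts at 89.
2. try: `validate()` calls `process()`.
3. `process()` evaluates `None.split()`, which raises AttributeError; it propagates through validate (uncaught).
4. `return 5` in validate is not reached; the assignment to answer does not complete.
5. `except AttributeError` matches → answer = 149.
Result: 149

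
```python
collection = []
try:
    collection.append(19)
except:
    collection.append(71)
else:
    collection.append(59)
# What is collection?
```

Step-by-step execution trace:
1. try: `collection.append(19)` → collection = [19]. No exception raised.
2. `except` is skipped.
3. `else` runs (try completed without exception): `collection.append(59)` → collection = [19, 59].
Result: [19, 59]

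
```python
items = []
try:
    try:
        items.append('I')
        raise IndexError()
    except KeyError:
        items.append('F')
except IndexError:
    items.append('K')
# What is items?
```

Step-by-step execution trace:
1. Inner try: `items.append('I')` → items = ['I'].
2. `raise IndexError()` raises IndexError.
3. Inner `except KeyError` does not match IndexError; exception propagates to outer try.
4. Outer `except IndexError` matches → `items.append('K')` → items = ['I', 'K'].
Result: ['I', 'K']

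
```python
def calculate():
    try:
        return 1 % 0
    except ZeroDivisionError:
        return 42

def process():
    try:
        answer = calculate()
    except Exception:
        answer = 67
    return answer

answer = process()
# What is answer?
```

Step-by-step execution trace:
1. `process()` calls `calculate()`.
2. In calculate: `1 % 0` raises ZeroDivisionError; `except ZeroDivisionError` catches it → returns 42.
3. In process: `answer = calculate()` → answer = 42. No exception reaches process.
4. `except Exception` is skipped; process returns 42.
5. answer = 42.
Result: 42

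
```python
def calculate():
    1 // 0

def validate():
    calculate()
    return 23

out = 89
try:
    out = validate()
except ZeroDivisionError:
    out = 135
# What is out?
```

Step-by-step execution trace:
1. out starts at 89.
2. try: `validate()` calls `calculate()`.
3. `calculate()` evaluates `1 // 0`, which raises ZeroDivisionError; it propagates through validate (uncaught).
4. `return 23` in validate is not reached; the assignment to out does not complete.
5. `except ZeroDivisionError` matches → out = 135.
Result: 135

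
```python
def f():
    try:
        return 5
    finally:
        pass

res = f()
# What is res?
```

Step-by-step execution trace:
1. `f()` enters try: `return 5` sets pending return value 5.
2. Before returning, `finally: pass` runs (no effect).
3. f() returns 5 → res = 5.
Result: 5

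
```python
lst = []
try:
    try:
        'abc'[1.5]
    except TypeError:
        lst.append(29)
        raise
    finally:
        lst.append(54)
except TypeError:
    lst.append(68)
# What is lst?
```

Step-by-step execution trace:
1. Inner try: `'abc'[1.5]` raises TypeError.
2. Inner `except TypeError` matches → `lst.append(29)` → lst = [29].
3. bare `raise` re-raises TypeError.
4. Inner `finally` runs during unwinding: `lst.append(54)` → lst = [29, 54].
5. Outer `except TypeError` matches → `lst.append(68)` → lst = [29, 54, 68].
Result: [29, 54, 68]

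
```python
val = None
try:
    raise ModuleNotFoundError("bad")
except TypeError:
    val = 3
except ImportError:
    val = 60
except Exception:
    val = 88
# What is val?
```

Step-by-step execution trace:
1. `raise ModuleNotFoundError(...)` raises ModuleNotFoundError.
2. `except TypeError` does not match (ModuleNotFoundError is not a subclass of TypeError); skipped.
3. `except ImportError` matches (ModuleNotFoundError is a subclass of ImportError) → val = 60.
4. `except Exception` is not reached.
Result: 60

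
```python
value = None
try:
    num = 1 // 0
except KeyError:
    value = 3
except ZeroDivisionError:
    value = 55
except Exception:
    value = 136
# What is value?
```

Step-by-step execution trace:
1. `num = 1 // 0` raises ZeroDivisionError.
2. `except KeyError` does not match ZeroDivisionError; skipped.
3. `except ZeroDivisionError` matches → value = 55.
4. Remaining except clauses are skipped.
Result: 55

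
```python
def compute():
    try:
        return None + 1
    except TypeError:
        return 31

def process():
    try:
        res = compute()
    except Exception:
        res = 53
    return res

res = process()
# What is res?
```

Step-by-step execution trace:
1. `process()` calls `compute()`.
2. In compute: `None + 1` raises TypeError; `except TypeError` catches it → returns 31.
3. In process: `res = compute()` → res = 31. No exception reaches process.
4. `except Exception` is skipped; process returns 31.
5. res = 31.
Result: 31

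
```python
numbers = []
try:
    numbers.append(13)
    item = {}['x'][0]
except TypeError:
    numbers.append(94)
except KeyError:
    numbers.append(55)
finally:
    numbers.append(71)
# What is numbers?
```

Step-by-step execution trace:
1. try: `numbers.append(13)` → numbers = [13].
2. `item = {}['x'][0]` raises KeyError.
3. `except TypeError` does not match KeyError; skipped.
4. `except KeyError` matches → `numbers.append(55)` → numbers = [13, 55].
5. finally always runs: `numbers.append(71)` → numbers = [13, 55, 71].
Result: [13, 55, 71]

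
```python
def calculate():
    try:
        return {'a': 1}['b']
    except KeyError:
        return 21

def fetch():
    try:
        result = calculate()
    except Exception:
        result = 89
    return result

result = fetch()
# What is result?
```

Step-by-step execution trace:
1. `fetch()` calls `calculate()`.
2. In calculate: `{'a': 1}['b']` raises KeyError; `except KeyError` catches it → returns 21.
3. In fetch: `result = calculate()` → result = 21. No exception reaches fetch.
4. `except Exception` is skipped; fetch returns 21.
5. result = 21.
Result: 21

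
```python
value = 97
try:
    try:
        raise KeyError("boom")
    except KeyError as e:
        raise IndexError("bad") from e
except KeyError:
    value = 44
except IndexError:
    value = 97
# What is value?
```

Step-by-step execution trace:
1. Inner try raises KeyError; inner `except KeyError as e` catches it.
2. `raise IndexError(...) from e` raises IndexError (KeyError is attached as __cause__, but only IndexError is active).
3. Outer `except KeyError` does not match IndexError; skipped.
4. Outer `except IndexError` matches → value = 97.
Result: 97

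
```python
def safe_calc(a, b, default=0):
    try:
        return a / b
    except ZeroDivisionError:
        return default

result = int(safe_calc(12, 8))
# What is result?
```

Step-by-step execution trace:
1. `safe_calc(12, 8)` enters try: `return 12 / 8` → returns 1.5. No exception raised.
2. `except ZeroDivisionError` is skipped.
3. `int(1.5)` → 1 → result = 1.
Result: 1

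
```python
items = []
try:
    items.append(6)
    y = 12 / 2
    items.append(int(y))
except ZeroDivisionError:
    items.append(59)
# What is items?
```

Step-by-step execution trace:
1. try: `items.append(6)` → items = [6].
2. `y = 12 / 2` → y = 6.0. No exception raised.
3. `items.append(int(y))` → items = [6, 6].
4. `except ZeroDivisionError` is skipped (no exception was raised).
Result: [6, 6]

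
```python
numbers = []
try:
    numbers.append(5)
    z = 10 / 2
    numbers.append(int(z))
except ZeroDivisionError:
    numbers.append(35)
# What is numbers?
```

Step-by-step execution trace:
1. try: `numbers.append(5)` → numbers = [5].
2. `z = 10 / 2` → z = 5.0. No exception raised.
3. `numbers.append(int(z))` → numbers = [5, 5].
4. `except ZeroDivisionError` is skipped (no exception was raised).
Result: [5, 5]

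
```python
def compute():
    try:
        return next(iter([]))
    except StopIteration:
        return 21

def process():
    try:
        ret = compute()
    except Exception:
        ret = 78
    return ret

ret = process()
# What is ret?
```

Step-by-step execution trace:
1. `process()` calls `compute()`.
2. In compute: `next(iter([]))` raises StopIteration; `except StopIteration` catches it → returns 21.
3. In process: `ret = compute()` → ret = 21. No exception reaches process.
4. `except Exception` is skipped; process returns 21.
5. ret = 21.
Result: 21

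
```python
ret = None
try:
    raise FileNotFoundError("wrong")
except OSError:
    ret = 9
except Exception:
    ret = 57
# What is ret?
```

Step-by-step execution trace:
1. `raise FileNotFoundError(...)` raises FileNotFoundError.
2. `except OSError` matches (FileNotFoundError is a subclass of OSError) → ret = 9.
3. `except Exception` is not reached.
Result: 9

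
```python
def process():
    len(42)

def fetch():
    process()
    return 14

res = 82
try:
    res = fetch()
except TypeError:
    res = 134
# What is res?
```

Step-by-step execution trace:
1. res starts at 82.
2. try: `fetch()` calls `process()`.
3. `process()` evaluates `len(42)`, which raises TypeError; it propagates through fetch (uncaught).
4. `return 14` in fetch is not reached; the assignment to res does not complete.
5. `except TypeError` matches → res = 134.
Result: 134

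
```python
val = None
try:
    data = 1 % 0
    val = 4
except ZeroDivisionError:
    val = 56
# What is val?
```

Step-by-step execution trace:
1. `data = 1 % 0` raises ZeroDivisionError.
2. `val = 4` is not reached.
3. `except ZeroDivisionError` matches → val = 56.
Result: 56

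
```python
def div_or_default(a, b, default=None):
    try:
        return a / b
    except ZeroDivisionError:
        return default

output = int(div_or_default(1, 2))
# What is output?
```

Step-by-step execution trace:
1. `div_or_default(1, 2)` enters try: `return 1 / 2` → returns 0.5. No exception raised.
2. `except ZeroDivisionError` is skipped.
3. `int(0.5)` → 0 → output = 0.
Result: 0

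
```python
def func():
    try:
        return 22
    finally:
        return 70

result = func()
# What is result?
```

Step-by-step execution trace:
1. `func()` enters try: `return 22` sets pending return value 22.
2. Before returning, `finally: return 70` runs and overrides the pending return.
3. func() returns 70 → result = 70.
Result: 70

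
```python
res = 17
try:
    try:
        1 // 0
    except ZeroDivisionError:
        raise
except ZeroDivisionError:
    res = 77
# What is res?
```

Step-by-step execution trace:
1. Inner try: `1 // 0` raises ZeroDivisionError.
2. Inner `except ZeroDivisionError` matches; bare `raise` re-raises the same ZeroDivisionError.
3. Outer `except ZeroDivisionError` matches → res = 77.
Result: 77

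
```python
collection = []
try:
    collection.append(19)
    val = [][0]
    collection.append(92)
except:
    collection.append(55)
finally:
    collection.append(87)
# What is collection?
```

Step-by-step execution trace:
1. try: `collection.append(19)` → collection = [19].
2. `val = [][0]` raises IndexError; `collection.append(92)` is not reached.
3. bare `except` matches → `collection.append(55)` → collection = [19, 55].
4. finally always runs: `collection.append(87)` → collection = [19, 55, 87].
Result: [19, 55, 87]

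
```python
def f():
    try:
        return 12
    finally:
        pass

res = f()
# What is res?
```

Step-by-step execution trace:
1. `f()` enters try: `return 12` sets pending return value 12.
2. Before returning, `finally: pass` runs (no effect).
3. f() returns 12 → res = 12.
Result: 12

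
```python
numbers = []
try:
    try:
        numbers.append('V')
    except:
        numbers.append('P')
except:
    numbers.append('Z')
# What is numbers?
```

Step-by-step execution trace:
1. Inner try: `numbers.append('V')` → numbers = ['V']. No exception raised.
2. Inner `except` is skipped.
3. Inner try completes normally; outer `except` is skipped.
Result: ['V']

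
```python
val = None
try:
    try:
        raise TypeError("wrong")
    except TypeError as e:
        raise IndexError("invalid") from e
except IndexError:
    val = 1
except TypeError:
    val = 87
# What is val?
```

Step-by-step execution trace:
1. Inner try raises TypeError; inner `except TypeError as e` catches it.
2. `raise IndexError(...) from e` raises IndexError (TypeError is attached as __cause__, but only IndexError is active).
3. Outer `except IndexError` matches → val = 1.
4. `except TypeError` is not reached.
Result: 1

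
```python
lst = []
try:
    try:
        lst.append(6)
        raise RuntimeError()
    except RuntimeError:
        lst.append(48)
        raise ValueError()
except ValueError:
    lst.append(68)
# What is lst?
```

Step-by-step execution trace:
1. Inner try: `lst.append(6)` → lst = [6].
2. `raise RuntimeError()` raises RuntimeError.
3. Inner `except RuntimeError` matches → `lst.append(48)` → lst = [6, 48].
4. `raise ValueError()` raises ValueError; propagates to outer try.
5. Outer `except ValueError` matches → `lst.append(68)` → lst = [6, 48, 68].
Result: [6, 48, 68]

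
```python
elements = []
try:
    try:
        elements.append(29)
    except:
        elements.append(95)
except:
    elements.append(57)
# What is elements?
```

Step-by-step execution trace:
1. Inner try: `elements.append(29)` → elements = [29]. No exception raised.
2. Inner `except` is skipped.
3. Inner try completes normally; outer `except` is skipped.
Result: [29]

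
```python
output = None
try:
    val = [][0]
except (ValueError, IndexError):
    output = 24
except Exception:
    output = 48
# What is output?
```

Step-by-step execution trace:
1. `val = [][0]` raises IndexError.
2. `except (ValueError, IndexError)` matches (IndexError is in the tuple) → output = 24.
3. `except Exception` is not reached.
Result: 24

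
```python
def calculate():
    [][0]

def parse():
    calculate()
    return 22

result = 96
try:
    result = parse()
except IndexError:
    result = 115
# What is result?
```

Step-by-step execution trace:
1. result starts at 96.
2. try: `parse()` calls `calculate()`.
3. `calculate()` evaluates `[][0]`, which raises IndexError; it propagates through parse (uncaught).
4. `return 22` in parse is not reached; the assignment to result does not complete.
5. `except IndexError` matches → result = 115.
Result: 115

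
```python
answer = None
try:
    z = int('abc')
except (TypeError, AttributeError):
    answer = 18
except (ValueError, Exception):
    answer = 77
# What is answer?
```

Step-by-step execution trace:
1. `z = int('abc')` raises ValueError.
2. `except (TypeError, AttributeError)` does not match ValueError; skipped.
3. `except (ValueError, Exception)` matches (ValueError is in the tuple) → answer = 77.
Result: 77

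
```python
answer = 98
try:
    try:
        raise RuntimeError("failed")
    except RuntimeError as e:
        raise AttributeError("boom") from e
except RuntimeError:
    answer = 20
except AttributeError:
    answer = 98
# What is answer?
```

Step-by-step execution trace:
1. Inner try raises RuntimeError; inner `except RuntimeError as e` catches it.
2. `raise AttributeError(...) from e` raises AttributeError (RuntimeError is attached as __cause__, but only AttributeError is active).
3. Outer `except RuntimeError` does not match AttributeError; skipped.
4. Outer `except AttributeError` matches → answer = 98.
Result: 98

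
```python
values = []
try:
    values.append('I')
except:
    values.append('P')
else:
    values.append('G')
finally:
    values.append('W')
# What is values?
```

Step-by-step execution trace:
1. try: `values.append('I')` → values = ['I']. No exception raised.
2. `except` is skipped.
3. `else` runs: `values.append('G')` → values = ['I', 'G'].
4. `finally` always runs: `values.append('W')` → values = ['I', 'G', 'W'].
Result: ['I', 'G', 'W']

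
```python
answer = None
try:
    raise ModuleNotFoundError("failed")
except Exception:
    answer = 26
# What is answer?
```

Step-by-step execution trace:
1. `raise ModuleNotFoundError(...)` raises ModuleNotFoundError.
2. `except Exception` matches (ModuleNotFoundError is a subclass of Exception) → answer = 26.
Result: 26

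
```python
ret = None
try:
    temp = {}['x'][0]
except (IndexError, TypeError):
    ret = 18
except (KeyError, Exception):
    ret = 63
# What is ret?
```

Step-by-step execution trace:
1. `temp = {}['x'][0]` raises KeyError.
2. `except (IndexError, TypeError)` does not match KeyError; skipped.
3. `except (KeyError, Exception)` matches (KeyError is in the tuple) → ret = 63.
Result: 63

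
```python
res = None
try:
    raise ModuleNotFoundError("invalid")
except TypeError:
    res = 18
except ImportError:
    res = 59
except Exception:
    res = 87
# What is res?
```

Step-by-step execution trace:
1. `raise ModuleNotFoundError(...)` raises ModuleNotFoundError.
2. `except TypeError` does not match (ModuleNotFoundError is not a subclass of TypeError); skipped.
3. `except ImportError` matches (ModuleNotFoundError is a subclass of ImportError) → res = 59.
4. `except Exception` is not reached.
Result: 59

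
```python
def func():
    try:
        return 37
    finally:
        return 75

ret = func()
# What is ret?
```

Step-by-step execution trace:
1. `func()` enters try: `return 37` sets pending return value 37.
2. Before returning, `finally: return 75` runs and overrides the pending return.
3. func() returns 75 → ret = 75.
Result: 75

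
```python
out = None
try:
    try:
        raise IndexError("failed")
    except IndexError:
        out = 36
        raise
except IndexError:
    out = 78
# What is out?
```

Step-by-step execution trace:
1. Inner try: `raise IndexError("failed")` raises IndexError.
2. Inner `except IndexError` matches → out = 36.
3. bare `raise` re-raises the same IndexError.
4. Outer `except IndexError` matches → out = 78.
Result: 78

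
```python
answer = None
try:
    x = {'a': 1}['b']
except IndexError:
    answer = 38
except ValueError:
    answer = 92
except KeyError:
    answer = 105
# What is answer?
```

Step-by-step execution trace:
1. `x = {'a': 1}['b']` raises KeyError.
2. `except IndexError` does not match KeyError; skipped.
3. `except ValueError` does not match KeyError; skipped.
4. `except KeyError` matches → answer = 105.
Result: 105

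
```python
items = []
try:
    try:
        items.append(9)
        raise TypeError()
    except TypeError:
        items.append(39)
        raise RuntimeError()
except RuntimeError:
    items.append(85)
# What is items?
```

Step-by-step execution trace:
1. Inner try: `items.append(9)` → items = [9].
2. `raise TypeError()` raises TypeError.
3. Inner `except TypeError` matches → `items.append(39)` → items = [9, 39].
4. `raise RuntimeError()` raises RuntimeError; propagates to outer try.
5. Outer `except RuntimeError` matches → `items.append(85)` → items = [9, 39, 85].
Result: [9, 39, 85]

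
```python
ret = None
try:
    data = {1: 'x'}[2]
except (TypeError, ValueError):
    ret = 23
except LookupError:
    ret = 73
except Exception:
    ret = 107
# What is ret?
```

Step-by-step execution trace:
1. `data = {1: 'x'}[2]` raises KeyError.
2. `except (TypeError, ValueError)` does not match KeyError; skipped.
3. `except LookupError` matches (KeyError is a subclass of LookupError) → ret = 73.
4. `except Exception` is not reached.
Result: 73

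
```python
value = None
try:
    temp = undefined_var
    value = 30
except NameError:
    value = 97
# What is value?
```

Step-by-step execution trace:
1. `temp = undefined_var` raises NameError.
2. `value = 30` is not reached.
3. `except NameError` matches → value = 97.
Result: 97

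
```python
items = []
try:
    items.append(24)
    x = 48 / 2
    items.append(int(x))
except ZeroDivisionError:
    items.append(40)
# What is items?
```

Step-by-step execution trace:
1. try: `items.append(24)` → items = [24].
2. `x = 48 / 2` → x = 24.0. No exception raised.
3. `items.append(int(x))` → items = [24, 24].
4. `except ZeroDivisionError` is skipped (no exception was raised).
Result: [24, 24]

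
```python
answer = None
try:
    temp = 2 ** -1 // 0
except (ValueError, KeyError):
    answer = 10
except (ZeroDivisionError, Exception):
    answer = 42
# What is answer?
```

Step-by-step execution trace:
1. `temp = 2 ** -1 // 0` raises ZeroDivisionError.
2. `except (ValueError, KeyError)` does not match ZeroDivisionError; skipped.
3. `except (ZeroDivisionError, Exception)` matches (ZeroDivisionError is in the tuple) → answer = 42.
Result: 42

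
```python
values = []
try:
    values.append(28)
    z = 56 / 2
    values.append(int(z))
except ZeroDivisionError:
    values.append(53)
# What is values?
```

Step-by-step execution trace:
1. try: `values.append(28)` → values = [28].
2. `z = 56 / 2` → z = 28.0. No exception raised.
3. `values.append(int(z))` → values = [28, 28].
4. `except ZeroDivisionError` is skipped (no exception was raised).
Result: [28, 28]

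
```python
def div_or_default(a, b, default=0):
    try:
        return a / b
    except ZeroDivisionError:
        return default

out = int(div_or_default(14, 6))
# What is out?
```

Step-by-step execution trace:
1. `div_or_default(14, 6)` enters try: `return 14 / 6` → returns 2.3333333333333335. No exception raised.
2. `except ZeroDivisionError` is skipped.
3. `int(2.3333333333333335)` → 2 → out = 2.
Result: 2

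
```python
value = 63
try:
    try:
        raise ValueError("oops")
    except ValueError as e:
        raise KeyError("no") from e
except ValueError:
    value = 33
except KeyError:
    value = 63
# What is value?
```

Step-by-step execution trace:
1. Inner try raises ValueError; inner `except ValueError as e` catches it.
2. `raise KeyError(...) from e` raises KeyError (ValueError is attached as __cause__, but only KeyError is active).
3. Outer `except ValueError` does not match KeyError; skipped.
4. Outer `except KeyError` matches → value = 63.
Result: 63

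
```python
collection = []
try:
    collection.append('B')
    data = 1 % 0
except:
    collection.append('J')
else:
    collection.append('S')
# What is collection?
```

Step-by-step execution trace:
1. try: `collection.append('B')` → collection = ['B'].
2. `data = 1 % 0` raises ZeroDivisionError.
3. bare `except` matches → `collection.append('J')` → collection = ['B', 'J'].
4. `else` is skipped (an exception was raised).
Result: ['B', 'J']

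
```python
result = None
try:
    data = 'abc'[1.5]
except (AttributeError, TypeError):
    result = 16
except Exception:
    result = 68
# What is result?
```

Step-by-step execution trace:
1. `data = 'abc'[1.5]` raises TypeError.
2. `except (AttributeError, TypeError)` matches (TypeError is in the tuple) → result = 16.
3. `except Exception` is not reached.
Result: 16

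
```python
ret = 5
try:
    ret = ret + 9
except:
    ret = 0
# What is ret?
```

Step-by-step execution trace:
1. ret starts at 5.
2. try: `ret = ret + 9` → ret = 14. No exception raised.
3. `except` is skipped.
Result: 14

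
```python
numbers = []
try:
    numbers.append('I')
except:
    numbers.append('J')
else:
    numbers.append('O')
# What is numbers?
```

Step-by-step execution trace:
1. try: `numbers.append('I')` → numbers = ['I']. No exception raised.
2. `except` is skipped.
3. `else` runs (try completed without exception): `numbers.append('O')` → numbers = ['I', 'O'].
Result: ['I', 'O']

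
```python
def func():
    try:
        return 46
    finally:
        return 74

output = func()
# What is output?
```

Step-by-step execution trace:
1. `func()` enters try: `return 46` sets pending return value 46.
2. Before returning, `finally: return 74` runs and overrides the pending return.
3. func() returns 74 → output = 74.
Result: 74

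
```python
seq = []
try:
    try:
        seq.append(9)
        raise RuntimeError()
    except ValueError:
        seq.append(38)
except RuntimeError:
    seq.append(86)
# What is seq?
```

Step-by-step execution trace:
1. Inner try: `seq.append(9)` → seq = [9].
2. `raise RuntimeError()` raises RuntimeError.
3. Inner `except ValueError` does not match RuntimeError; exception propagates to outer try.
4. Outer `except RuntimeError` matches → `seq.append(86)` → seq = [9, 86].
Result: [9, 86]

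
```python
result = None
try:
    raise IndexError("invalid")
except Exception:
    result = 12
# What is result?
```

Step-by-step execution trace:
1. `raise IndexError(...)` raises IndexError.
2. `except Exception` matches (IndexError is a subclass of Exception) → result = 12.
Result: 12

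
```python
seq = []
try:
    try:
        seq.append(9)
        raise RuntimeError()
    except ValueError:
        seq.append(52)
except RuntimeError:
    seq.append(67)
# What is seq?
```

Step-by-step execution trace:
1. Inner try: `seq.append(9)` → seq = [9].
2. `raise RuntimeError()` raises RuntimeError.
3. Inner `except ValueError` does not match RuntimeError; exception propagates to outer try.
4. Outer `except RuntimeError` matches → `seq.append(67)` → seq = [9, 67].
Result: [9, 67]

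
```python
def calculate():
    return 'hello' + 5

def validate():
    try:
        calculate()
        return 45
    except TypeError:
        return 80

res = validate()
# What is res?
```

Step-by-step execution trace:
1. `validate()` calls `calculate()`.
2. `calculate()` evaluates `'hello' + 5`, which raises TypeError; it propagates to the caller.
3. `return 45` is not reached.
4. `except TypeError` in validate matches → returns 80.
5. res = 80.
Result: 80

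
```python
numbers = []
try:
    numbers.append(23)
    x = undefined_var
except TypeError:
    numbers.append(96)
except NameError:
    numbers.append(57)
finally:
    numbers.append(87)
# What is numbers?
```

Step-by-step execution trace:
1. try: `numbers.append(23)` → numbers = [23].
2. `x = undefined_var` raises NameError.
3. `except TypeError` does not match NameError; skipped.
4. `except NameError` matches → `numbers.append(57)` → numbers = [23, 57].
5. finally always runs: `numbers.append(87)` → numbers = [23, 57, 87].
Result: [23, 57, 87]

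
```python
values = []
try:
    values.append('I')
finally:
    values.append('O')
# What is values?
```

Step-by-step execution trace:
1. try: `values.append('I')` → values = ['I'].
2. The try body completes without raising.
3. finally always runs: `values.append('O')` → values = ['I', 'O'].
Result: ['I', 'O']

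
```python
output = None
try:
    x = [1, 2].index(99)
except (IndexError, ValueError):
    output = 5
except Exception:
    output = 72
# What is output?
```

Step-by-step execution trace:
1. `x = [1, 2].index(99)` raises ValueError.
2. `except (IndexError, ValueError)` matches (ValueError is in the tuple) → output = 5.
3. `except Exception` is not reached.
Result: 5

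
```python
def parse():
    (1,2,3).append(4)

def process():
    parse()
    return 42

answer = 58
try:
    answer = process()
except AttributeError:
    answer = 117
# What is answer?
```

Step-by-step execution trace:
1. answer starts at 58.
2. try: `process()` calls `parse()`.
3. `parse()` evaluates `(1,2,3).append(4)`, which raises AttributeError; it propagates through process (uncaught).
4. `return 42` in process is not reached; the assignment to answer does not complete.
5. `except AttributeError` matches → answer = 117.
Result: 117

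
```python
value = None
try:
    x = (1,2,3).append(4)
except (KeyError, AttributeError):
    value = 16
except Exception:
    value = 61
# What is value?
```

Step-by-step execution trace:
1. `x = (1,2,3).append(4)` raises AttributeError.
2. `except (KeyError, AttributeError)` matches (AttributeError is in the tuple) → value = 16.
3. `except Exception` is not reached.
Result: 16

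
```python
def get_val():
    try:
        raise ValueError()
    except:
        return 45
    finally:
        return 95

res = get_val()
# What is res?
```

Step-by-step execution trace:
1. `get_val()` enters try: `raise ValueError()` raises ValueError.
2. bare `except` matches → `return 45` sets pending return value 45.
3. Before returning, `finally: return 95` runs and overrides the pending return.
4. get_val() returns 95 → res = 95.
Result: 95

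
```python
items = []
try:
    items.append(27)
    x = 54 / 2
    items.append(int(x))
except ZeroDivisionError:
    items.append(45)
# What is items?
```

Step-by-step execution trace:
1. try: `items.append(27)` → items = [27].
2. `x = 54 / 2` → x = 27.0. No exception raised.
3. `items.append(int(x))` → items = [27, 27].
4. `except ZeroDivisionError` is skipped (no exception was raised).
Result: [27, 27]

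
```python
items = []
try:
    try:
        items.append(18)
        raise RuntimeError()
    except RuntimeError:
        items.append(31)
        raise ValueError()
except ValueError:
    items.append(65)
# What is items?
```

Step-by-step execution trace:
1. Inner try: `items.append(18)` → items = [18].
2. `raise RuntimeError()` raises RuntimeError.
3. Inner `except RuntimeError` matches → `items.append(31)` → items = [18, 31].
4. `raise ValueError()` raises ValueError; propagates to outer try.
5. Outer `except ValueError` matches → `items.append(65)` → items = [18, 31, 65].
Result: [18, 31, 65]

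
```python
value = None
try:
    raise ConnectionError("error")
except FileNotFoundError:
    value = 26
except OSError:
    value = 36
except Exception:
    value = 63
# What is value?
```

Step-by-step execution trace:
1. `raise ConnectionError(...)` raises ConnectionError.
2. `except FileNotFoundError` does not match (ConnectionError is not a subclass of FileNotFoundError); skipped.
3. `except OSError` matches (ConnectionError is a subclass of OSError) → value = 36.
4. `except Exception` is not reached.
Result: 36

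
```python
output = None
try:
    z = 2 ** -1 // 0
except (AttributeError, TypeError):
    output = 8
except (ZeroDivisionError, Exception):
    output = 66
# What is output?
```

Step-by-step execution trace:
1. `z = 2 ** -1 // 0` raises ZeroDivisionError.
2. `except (AttributeError, TypeError)` does not match ZeroDivisionError; skipped.
3. `except (ZeroDivisionError, Exception)` matches (ZeroDivisionError is in the tuple) → output = 66.
Result: 66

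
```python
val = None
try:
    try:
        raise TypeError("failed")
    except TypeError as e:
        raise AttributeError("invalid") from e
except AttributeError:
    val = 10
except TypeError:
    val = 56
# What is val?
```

Step-by-step execution trace:
1. Inner try raises TypeError; inner `except TypeError as e` catches it.
2. `raise AttributeError(...) from e` raises AttributeError (TypeError is attached as __cause__, but only AttributeError is active).
3. Outer `except AttributeError` matches → val = 10.
4. `except TypeError` is not reached.
Result: 10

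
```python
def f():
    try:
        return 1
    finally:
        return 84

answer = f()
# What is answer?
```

Step-by-step execution trace:
1. `f()` enters try: `return 1` sets pending return value 1.
2. Before returning, `finally: return 84` runs and overrides the pending return.
3. f() returns 84 → answer = 84.
Result: 84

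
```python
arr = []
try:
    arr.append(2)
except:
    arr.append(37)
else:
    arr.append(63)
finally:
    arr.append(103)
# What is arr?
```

Step-by-step execution trace:
1. try: `arr.append(2)` → arr = [2]. No exception raised.
2. `except` is skipped.
3. `else` runs: `arr.append(63)` → arr = [2, 63].
4. `finally` always runs: `arr.append(103)` → arr = [2, 63, 103].
Result: [2, 63, 103]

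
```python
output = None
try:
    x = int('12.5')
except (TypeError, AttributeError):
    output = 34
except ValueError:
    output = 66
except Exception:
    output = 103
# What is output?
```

Step-by-step execution trace:
1. `x = int('12.5')` raises ValueError.
2. `except (TypeError, AttributeError)` does not match ValueError; skipped.
3. `except ValueError` matches (exact type match) → output = 66.
4. `except Exception` is not reached.
Result: 66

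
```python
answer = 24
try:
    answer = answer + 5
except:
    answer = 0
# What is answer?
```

Step-by-step execution trace:
1. answer starts at 24.
2. try: `answer = answer + 5` → answer = 29. No exception raised.
3. `except` is skipped.
Result: 29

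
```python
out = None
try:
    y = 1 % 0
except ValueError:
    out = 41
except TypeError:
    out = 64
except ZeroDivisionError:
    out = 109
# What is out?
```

Step-by-step execution trace:
1. `y = 1 % 0` raises ZeroDivisionError.
2. `except ValueError` does not match ZeroDivisionError; skipped.
3. `except TypeError` does not match ZeroDivisionError; skipped.
4. `except ZeroDivisionError` matches → out = 109.
Result: 109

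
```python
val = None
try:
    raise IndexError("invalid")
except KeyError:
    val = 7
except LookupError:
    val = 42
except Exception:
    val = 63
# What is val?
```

Step-by-step execution trace:
1. `raise IndexError(...)` raises IndexError.
2. `except KeyError` does not match (IndexError is not a subclass of KeyError); skipped.
3. `except LookupError` matches (IndexError is a subclass of LookupError) → val = 42.
4. `except Exception` is not reached.
Result: 42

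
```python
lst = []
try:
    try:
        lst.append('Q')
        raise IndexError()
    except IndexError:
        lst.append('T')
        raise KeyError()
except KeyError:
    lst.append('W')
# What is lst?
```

Step-by-step execution trace:
1. Inner try: `lst.append('Q')` → lst = ['Q'].
2. `raise IndexError()` raises IndexError.
3. Inner `except IndexError` matches → `lst.append('T')` → lst = ['Q', 'T'].
4. `raise KeyError()` raises KeyError; propagates to outer try.
5. Outer `except KeyError` matches → `lst.append('W')` → lst = ['Q', 'T', 'W'].
Result: ['Q', 'T', 'W']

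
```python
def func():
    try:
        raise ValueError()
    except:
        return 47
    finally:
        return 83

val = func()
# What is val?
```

Step-by-step execution trace:
1. `func()` enters try: `raise ValueError()` raises ValueError.
2. bare `except` matches → `return 47` sets pending return value 47.
3. Before returning, `finally: return 83` runs and overrides the pending return.
4. func() returns 83 → val = 83.
Result: 83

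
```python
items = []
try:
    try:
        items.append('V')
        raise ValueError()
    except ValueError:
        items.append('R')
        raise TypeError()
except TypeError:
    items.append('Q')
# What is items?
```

Step-by-step execution trace:
1. Inner try: `items.append('V')` → items = ['V'].
2. `raise ValueError()` raises ValueError.
3. Inner `except ValueError` matches → `items.append('R')` → items = ['V', 'R'].
4. `raise TypeError()` raises TypeError; propagates to outer try.
5. Outer `except TypeError` matches → `items.append('Q')` → items = ['V', 'R', 'Q'].
Result: ['V', 'R', 'Q']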